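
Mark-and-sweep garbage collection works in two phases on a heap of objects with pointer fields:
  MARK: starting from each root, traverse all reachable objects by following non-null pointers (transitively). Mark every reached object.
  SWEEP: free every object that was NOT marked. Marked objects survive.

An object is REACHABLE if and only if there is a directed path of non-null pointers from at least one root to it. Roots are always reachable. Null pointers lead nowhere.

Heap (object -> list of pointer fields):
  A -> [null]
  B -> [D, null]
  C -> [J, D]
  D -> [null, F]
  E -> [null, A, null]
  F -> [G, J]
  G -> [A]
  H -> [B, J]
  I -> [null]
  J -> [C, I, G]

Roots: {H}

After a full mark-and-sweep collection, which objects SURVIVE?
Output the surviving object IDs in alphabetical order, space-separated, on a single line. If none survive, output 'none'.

Roots: H
Mark H: refs=B J, marked=H
Mark B: refs=D null, marked=B H
Mark J: refs=C I G, marked=B H J
Mark D: refs=null F, marked=B D H J
Mark C: refs=J D, marked=B C D H J
Mark I: refs=null, marked=B C D H I J
Mark G: refs=A, marked=B C D G H I J
Mark F: refs=G J, marked=B C D F G H I J
Mark A: refs=null, marked=A B C D F G H I J
Unmarked (collected): E

Answer: A B C D F G H I J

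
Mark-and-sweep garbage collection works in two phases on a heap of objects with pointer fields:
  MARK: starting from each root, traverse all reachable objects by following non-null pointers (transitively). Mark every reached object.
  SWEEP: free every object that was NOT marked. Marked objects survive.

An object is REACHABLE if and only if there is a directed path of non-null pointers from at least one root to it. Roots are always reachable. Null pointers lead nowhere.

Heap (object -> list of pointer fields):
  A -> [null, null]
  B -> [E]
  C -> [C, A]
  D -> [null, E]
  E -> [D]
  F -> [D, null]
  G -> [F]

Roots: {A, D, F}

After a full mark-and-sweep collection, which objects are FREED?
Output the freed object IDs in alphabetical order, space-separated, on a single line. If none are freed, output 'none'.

Answer: B C G

Derivation:
Roots: A D F
Mark A: refs=null null, marked=A
Mark D: refs=null E, marked=A D
Mark F: refs=D null, marked=A D F
Mark E: refs=D, marked=A D E F
Unmarked (collected): B C G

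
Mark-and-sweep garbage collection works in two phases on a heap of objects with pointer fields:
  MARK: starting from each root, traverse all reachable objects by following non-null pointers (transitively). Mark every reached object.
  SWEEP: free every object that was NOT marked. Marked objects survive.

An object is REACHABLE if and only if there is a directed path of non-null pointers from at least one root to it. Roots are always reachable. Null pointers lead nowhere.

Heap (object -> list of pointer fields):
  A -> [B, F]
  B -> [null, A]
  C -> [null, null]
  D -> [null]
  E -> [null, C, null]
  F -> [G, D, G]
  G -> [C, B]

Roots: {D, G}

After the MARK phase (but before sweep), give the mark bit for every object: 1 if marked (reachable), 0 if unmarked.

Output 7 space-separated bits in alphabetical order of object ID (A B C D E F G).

Answer: 1 1 1 1 0 1 1

Derivation:
Roots: D G
Mark D: refs=null, marked=D
Mark G: refs=C B, marked=D G
Mark C: refs=null null, marked=C D G
Mark B: refs=null A, marked=B C D G
Mark A: refs=B F, marked=A B C D G
Mark F: refs=G D G, marked=A B C D F G
Unmarked (collected): E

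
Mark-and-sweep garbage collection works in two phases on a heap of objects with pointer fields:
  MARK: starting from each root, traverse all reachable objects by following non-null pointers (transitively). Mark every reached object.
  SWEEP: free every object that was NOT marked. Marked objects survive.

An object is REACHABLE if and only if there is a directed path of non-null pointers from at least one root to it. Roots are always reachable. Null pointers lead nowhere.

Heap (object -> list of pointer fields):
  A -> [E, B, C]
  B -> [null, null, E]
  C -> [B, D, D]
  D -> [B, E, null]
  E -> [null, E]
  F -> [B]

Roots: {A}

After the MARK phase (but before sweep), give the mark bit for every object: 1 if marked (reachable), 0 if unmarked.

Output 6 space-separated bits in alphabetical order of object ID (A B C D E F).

Answer: 1 1 1 1 1 0

Derivation:
Roots: A
Mark A: refs=E B C, marked=A
Mark E: refs=null E, marked=A E
Mark B: refs=null null E, marked=A B E
Mark C: refs=B D D, marked=A B C E
Mark D: refs=B E null, marked=A B C D E
Unmarked (collected): F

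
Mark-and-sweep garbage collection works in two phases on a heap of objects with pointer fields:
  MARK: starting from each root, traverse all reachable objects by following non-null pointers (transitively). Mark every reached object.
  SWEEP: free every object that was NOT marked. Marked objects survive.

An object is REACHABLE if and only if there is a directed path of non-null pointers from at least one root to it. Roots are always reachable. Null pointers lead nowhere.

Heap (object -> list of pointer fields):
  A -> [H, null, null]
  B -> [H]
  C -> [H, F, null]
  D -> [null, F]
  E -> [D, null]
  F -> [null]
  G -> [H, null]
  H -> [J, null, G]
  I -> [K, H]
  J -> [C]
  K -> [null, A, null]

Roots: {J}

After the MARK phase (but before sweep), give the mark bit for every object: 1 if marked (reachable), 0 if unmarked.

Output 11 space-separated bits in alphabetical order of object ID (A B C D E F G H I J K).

Answer: 0 0 1 0 0 1 1 1 0 1 0

Derivation:
Roots: J
Mark J: refs=C, marked=J
Mark C: refs=H F null, marked=C J
Mark H: refs=J null G, marked=C H J
Mark F: refs=null, marked=C F H J
Mark G: refs=H null, marked=C F G H J
Unmarked (collected): A B D E I K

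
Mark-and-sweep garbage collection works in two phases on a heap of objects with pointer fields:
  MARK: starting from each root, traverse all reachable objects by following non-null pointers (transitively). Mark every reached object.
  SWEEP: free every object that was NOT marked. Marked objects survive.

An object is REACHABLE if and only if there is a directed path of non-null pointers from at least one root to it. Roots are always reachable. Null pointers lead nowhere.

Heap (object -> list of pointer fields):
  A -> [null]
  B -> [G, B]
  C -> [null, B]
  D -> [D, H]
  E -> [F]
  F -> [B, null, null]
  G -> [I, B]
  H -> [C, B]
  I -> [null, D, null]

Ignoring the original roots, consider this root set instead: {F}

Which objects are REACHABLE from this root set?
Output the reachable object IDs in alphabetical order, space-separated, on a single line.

Roots: F
Mark F: refs=B null null, marked=F
Mark B: refs=G B, marked=B F
Mark G: refs=I B, marked=B F G
Mark I: refs=null D null, marked=B F G I
Mark D: refs=D H, marked=B D F G I
Mark H: refs=C B, marked=B D F G H I
Mark C: refs=null B, marked=B C D F G H I
Unmarked (collected): A E

Answer: B C D F G H I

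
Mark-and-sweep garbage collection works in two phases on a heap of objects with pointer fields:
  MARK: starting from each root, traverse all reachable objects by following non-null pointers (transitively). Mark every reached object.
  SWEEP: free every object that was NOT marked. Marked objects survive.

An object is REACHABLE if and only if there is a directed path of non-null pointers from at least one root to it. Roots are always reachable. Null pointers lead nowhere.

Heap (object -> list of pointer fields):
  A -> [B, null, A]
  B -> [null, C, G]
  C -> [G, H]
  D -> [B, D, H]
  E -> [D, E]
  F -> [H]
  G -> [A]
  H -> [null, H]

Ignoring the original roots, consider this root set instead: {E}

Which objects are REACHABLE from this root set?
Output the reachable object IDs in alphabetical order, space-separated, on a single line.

Roots: E
Mark E: refs=D E, marked=E
Mark D: refs=B D H, marked=D E
Mark B: refs=null C G, marked=B D E
Mark H: refs=null H, marked=B D E H
Mark C: refs=G H, marked=B C D E H
Mark G: refs=A, marked=B C D E G H
Mark A: refs=B null A, marked=A B C D E G H
Unmarked (collected): F

Answer: A B C D E G H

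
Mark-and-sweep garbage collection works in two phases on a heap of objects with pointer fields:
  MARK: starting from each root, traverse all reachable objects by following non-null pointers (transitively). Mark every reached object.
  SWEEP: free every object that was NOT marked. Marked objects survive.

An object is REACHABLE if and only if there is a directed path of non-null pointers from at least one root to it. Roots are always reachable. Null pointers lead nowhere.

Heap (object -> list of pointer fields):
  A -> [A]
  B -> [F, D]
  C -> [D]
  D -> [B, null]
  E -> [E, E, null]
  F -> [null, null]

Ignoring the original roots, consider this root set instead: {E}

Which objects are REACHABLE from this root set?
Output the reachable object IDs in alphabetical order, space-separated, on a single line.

Answer: E

Derivation:
Roots: E
Mark E: refs=E E null, marked=E
Unmarked (collected): A B C D F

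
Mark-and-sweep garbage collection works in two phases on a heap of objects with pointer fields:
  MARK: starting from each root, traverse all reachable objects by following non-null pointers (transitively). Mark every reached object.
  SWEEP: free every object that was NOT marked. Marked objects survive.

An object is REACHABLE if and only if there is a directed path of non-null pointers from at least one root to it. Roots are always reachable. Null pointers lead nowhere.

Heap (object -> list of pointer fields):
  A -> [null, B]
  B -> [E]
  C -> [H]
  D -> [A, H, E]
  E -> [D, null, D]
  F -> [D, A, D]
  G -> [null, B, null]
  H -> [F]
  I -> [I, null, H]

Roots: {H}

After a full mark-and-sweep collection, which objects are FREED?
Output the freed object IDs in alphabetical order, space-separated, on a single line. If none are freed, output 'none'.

Roots: H
Mark H: refs=F, marked=H
Mark F: refs=D A D, marked=F H
Mark D: refs=A H E, marked=D F H
Mark A: refs=null B, marked=A D F H
Mark E: refs=D null D, marked=A D E F H
Mark B: refs=E, marked=A B D E F H
Unmarked (collected): C G I

Answer: C G I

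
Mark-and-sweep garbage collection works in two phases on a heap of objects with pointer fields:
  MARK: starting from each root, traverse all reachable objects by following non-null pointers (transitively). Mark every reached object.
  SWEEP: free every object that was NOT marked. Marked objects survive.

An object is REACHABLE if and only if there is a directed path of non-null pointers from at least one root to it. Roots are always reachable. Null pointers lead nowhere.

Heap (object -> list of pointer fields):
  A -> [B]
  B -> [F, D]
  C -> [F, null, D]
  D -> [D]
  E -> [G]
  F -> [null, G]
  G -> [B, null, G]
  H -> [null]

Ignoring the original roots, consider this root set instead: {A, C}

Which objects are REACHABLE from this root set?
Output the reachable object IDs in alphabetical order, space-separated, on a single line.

Roots: A C
Mark A: refs=B, marked=A
Mark C: refs=F null D, marked=A C
Mark B: refs=F D, marked=A B C
Mark F: refs=null G, marked=A B C F
Mark D: refs=D, marked=A B C D F
Mark G: refs=B null G, marked=A B C D F G
Unmarked (collected): E H

Answer: A B C D F G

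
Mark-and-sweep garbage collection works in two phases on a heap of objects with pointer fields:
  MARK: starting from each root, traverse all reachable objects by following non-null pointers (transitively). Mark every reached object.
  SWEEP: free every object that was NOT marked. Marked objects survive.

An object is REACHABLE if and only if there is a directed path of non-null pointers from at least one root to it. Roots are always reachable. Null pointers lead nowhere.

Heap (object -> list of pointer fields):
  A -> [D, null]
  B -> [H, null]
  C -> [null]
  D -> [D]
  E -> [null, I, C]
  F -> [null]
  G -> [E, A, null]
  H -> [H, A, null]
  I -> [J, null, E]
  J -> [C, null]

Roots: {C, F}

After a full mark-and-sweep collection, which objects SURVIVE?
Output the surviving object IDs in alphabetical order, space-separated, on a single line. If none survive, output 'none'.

Answer: C F

Derivation:
Roots: C F
Mark C: refs=null, marked=C
Mark F: refs=null, marked=C F
Unmarked (collected): A B D E G H I J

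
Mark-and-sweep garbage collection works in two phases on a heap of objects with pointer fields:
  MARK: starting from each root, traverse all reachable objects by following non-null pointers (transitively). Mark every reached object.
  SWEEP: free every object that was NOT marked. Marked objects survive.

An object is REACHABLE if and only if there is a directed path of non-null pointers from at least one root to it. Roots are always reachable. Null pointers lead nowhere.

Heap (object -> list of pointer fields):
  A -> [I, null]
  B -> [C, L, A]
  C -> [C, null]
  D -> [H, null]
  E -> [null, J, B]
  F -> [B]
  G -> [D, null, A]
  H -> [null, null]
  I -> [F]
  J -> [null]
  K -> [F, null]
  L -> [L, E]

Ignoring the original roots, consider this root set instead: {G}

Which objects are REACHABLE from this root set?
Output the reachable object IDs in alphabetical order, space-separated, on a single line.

Roots: G
Mark G: refs=D null A, marked=G
Mark D: refs=H null, marked=D G
Mark A: refs=I null, marked=A D G
Mark H: refs=null null, marked=A D G H
Mark I: refs=F, marked=A D G H I
Mark F: refs=B, marked=A D F G H I
Mark B: refs=C L A, marked=A B D F G H I
Mark C: refs=C null, marked=A B C D F G H I
Mark L: refs=L E, marked=A B C D F G H I L
Mark E: refs=null J B, marked=A B C D E F G H I L
Mark J: refs=null, marked=A B C D E F G H I J L
Unmarked (collected): K

Answer: A B C D E F G H I J L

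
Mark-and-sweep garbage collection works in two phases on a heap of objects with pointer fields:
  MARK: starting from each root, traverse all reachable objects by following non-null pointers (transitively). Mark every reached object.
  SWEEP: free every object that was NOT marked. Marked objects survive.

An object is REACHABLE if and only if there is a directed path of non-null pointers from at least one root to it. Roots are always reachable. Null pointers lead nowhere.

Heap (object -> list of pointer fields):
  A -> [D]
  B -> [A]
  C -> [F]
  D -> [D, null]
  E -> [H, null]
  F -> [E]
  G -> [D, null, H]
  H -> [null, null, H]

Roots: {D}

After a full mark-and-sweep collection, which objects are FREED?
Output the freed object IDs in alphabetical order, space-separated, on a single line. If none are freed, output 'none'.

Roots: D
Mark D: refs=D null, marked=D
Unmarked (collected): A B C E F G H

Answer: A B C E F G H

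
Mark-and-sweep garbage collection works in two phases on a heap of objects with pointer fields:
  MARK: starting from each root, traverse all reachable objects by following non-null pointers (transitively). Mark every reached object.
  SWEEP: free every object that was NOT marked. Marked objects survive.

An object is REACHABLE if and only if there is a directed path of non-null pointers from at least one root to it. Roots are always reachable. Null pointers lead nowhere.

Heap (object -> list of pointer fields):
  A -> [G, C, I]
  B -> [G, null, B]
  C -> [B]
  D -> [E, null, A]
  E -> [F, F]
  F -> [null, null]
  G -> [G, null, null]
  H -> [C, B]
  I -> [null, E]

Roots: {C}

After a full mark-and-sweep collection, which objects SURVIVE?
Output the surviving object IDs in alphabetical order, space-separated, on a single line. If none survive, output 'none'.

Roots: C
Mark C: refs=B, marked=C
Mark B: refs=G null B, marked=B C
Mark G: refs=G null null, marked=B C G
Unmarked (collected): A D E F H I

Answer: B C G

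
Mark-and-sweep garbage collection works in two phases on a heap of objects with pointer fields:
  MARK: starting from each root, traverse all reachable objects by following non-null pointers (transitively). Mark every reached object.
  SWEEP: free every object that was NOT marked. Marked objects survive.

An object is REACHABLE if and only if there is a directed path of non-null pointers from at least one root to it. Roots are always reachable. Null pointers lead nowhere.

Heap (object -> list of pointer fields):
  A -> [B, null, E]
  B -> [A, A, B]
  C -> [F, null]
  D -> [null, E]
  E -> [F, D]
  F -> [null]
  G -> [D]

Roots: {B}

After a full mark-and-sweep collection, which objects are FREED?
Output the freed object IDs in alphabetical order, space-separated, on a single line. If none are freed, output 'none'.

Roots: B
Mark B: refs=A A B, marked=B
Mark A: refs=B null E, marked=A B
Mark E: refs=F D, marked=A B E
Mark F: refs=null, marked=A B E F
Mark D: refs=null E, marked=A B D E F
Unmarked (collected): C G

Answer: C G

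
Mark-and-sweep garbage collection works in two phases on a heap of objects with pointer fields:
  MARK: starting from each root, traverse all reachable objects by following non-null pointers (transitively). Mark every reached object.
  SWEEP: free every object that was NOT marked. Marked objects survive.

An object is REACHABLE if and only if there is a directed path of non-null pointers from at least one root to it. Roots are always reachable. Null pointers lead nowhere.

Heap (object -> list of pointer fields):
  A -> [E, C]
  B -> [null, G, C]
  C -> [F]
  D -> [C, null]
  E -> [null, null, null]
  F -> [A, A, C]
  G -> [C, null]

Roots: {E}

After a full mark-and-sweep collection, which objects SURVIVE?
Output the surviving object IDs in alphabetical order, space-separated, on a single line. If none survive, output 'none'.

Roots: E
Mark E: refs=null null null, marked=E
Unmarked (collected): A B C D F G

Answer: E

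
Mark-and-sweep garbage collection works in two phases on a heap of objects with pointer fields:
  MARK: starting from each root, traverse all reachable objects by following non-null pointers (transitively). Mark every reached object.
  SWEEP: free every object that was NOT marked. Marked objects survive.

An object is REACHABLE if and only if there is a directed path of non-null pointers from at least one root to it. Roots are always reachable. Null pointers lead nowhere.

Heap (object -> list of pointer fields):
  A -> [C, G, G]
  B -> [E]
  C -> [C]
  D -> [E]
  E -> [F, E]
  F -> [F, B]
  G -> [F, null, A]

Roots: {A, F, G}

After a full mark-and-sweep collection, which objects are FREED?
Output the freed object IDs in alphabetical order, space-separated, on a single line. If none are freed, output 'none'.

Roots: A F G
Mark A: refs=C G G, marked=A
Mark F: refs=F B, marked=A F
Mark G: refs=F null A, marked=A F G
Mark C: refs=C, marked=A C F G
Mark B: refs=E, marked=A B C F G
Mark E: refs=F E, marked=A B C E F G
Unmarked (collected): D

Answer: D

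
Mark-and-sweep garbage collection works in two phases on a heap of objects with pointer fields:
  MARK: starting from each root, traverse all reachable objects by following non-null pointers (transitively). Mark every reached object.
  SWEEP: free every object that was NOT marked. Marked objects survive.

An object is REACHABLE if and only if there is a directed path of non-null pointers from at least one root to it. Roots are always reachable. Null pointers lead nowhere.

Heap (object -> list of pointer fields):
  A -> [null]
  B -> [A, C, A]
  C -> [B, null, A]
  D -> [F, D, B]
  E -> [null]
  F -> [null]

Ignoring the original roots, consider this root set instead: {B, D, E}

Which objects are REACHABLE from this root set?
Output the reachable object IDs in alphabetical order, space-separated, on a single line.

Answer: A B C D E F

Derivation:
Roots: B D E
Mark B: refs=A C A, marked=B
Mark D: refs=F D B, marked=B D
Mark E: refs=null, marked=B D E
Mark A: refs=null, marked=A B D E
Mark C: refs=B null A, marked=A B C D E
Mark F: refs=null, marked=A B C D E F
Unmarked (collected): (none)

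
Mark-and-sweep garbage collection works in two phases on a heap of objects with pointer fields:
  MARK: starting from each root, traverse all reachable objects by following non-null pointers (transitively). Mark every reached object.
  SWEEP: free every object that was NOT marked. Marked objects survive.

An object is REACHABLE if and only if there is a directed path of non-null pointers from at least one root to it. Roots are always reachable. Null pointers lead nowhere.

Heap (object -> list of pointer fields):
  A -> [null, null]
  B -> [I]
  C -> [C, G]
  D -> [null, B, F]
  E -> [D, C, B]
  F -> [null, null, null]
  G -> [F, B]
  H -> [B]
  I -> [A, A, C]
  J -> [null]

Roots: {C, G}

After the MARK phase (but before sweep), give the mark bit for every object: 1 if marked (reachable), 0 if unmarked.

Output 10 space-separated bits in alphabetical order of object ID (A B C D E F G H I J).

Roots: C G
Mark C: refs=C G, marked=C
Mark G: refs=F B, marked=C G
Mark F: refs=null null null, marked=C F G
Mark B: refs=I, marked=B C F G
Mark I: refs=A A C, marked=B C F G I
Mark A: refs=null null, marked=A B C F G I
Unmarked (collected): D E H J

Answer: 1 1 1 0 0 1 1 0 1 0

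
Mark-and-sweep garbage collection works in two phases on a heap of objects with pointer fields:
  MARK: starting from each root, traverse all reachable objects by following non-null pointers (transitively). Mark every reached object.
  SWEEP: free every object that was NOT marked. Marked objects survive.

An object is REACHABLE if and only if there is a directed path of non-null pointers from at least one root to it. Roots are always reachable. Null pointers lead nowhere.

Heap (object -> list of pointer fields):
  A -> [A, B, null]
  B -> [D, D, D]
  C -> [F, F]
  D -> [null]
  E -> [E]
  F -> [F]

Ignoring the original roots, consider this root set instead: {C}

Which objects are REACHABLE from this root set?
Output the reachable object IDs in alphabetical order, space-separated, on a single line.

Roots: C
Mark C: refs=F F, marked=C
Mark F: refs=F, marked=C F
Unmarked (collected): A B D E

Answer: C F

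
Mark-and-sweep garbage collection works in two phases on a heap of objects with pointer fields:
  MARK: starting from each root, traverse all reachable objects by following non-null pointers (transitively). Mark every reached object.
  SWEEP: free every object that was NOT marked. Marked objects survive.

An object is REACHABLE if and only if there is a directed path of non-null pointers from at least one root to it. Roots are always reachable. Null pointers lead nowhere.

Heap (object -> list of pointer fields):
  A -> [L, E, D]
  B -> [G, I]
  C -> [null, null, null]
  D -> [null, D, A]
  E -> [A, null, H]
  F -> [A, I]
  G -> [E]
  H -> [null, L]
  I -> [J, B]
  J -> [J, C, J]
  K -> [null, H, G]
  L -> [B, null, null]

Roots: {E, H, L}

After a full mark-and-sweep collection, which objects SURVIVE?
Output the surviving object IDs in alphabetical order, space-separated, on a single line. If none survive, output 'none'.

Answer: A B C D E G H I J L

Derivation:
Roots: E H L
Mark E: refs=A null H, marked=E
Mark H: refs=null L, marked=E H
Mark L: refs=B null null, marked=E H L
Mark A: refs=L E D, marked=A E H L
Mark B: refs=G I, marked=A B E H L
Mark D: refs=null D A, marked=A B D E H L
Mark G: refs=E, marked=A B D E G H L
Mark I: refs=J B, marked=A B D E G H I L
Mark J: refs=J C J, marked=A B D E G H I J L
Mark C: refs=null null null, marked=A B C D E G H I J L
Unmarked (collected): F K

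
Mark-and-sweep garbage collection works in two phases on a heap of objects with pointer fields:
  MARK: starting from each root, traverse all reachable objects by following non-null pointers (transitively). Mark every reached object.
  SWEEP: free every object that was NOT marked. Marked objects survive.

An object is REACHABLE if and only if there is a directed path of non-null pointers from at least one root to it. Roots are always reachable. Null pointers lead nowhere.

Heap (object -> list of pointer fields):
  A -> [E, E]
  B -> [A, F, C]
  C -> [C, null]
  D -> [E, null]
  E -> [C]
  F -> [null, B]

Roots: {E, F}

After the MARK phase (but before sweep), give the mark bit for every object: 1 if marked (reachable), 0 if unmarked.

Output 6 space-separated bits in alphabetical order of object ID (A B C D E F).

Roots: E F
Mark E: refs=C, marked=E
Mark F: refs=null B, marked=E F
Mark C: refs=C null, marked=C E F
Mark B: refs=A F C, marked=B C E F
Mark A: refs=E E, marked=A B C E F
Unmarked (collected): D

Answer: 1 1 1 0 1 1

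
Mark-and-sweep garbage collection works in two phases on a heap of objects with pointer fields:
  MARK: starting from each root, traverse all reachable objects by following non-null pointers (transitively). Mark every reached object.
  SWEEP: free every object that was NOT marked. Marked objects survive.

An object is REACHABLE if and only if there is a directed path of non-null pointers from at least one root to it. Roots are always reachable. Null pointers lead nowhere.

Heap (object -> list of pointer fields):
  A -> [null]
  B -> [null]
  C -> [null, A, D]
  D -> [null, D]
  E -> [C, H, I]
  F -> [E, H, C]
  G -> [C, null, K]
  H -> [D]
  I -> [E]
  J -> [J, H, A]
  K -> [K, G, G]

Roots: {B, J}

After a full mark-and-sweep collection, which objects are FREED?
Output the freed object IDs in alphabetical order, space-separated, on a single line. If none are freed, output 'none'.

Answer: C E F G I K

Derivation:
Roots: B J
Mark B: refs=null, marked=B
Mark J: refs=J H A, marked=B J
Mark H: refs=D, marked=B H J
Mark A: refs=null, marked=A B H J
Mark D: refs=null D, marked=A B D H J
Unmarked (collected): C E F G I K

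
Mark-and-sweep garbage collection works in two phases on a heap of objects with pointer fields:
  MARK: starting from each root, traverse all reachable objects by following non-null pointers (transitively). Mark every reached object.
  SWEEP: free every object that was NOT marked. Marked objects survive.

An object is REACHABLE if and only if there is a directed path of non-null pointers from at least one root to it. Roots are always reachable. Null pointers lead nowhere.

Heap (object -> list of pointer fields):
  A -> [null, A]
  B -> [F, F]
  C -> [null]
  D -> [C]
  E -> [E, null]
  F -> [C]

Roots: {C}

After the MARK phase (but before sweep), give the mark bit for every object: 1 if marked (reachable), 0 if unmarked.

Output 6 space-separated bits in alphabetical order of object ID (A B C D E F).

Roots: C
Mark C: refs=null, marked=C
Unmarked (collected): A B D E F

Answer: 0 0 1 0 0 0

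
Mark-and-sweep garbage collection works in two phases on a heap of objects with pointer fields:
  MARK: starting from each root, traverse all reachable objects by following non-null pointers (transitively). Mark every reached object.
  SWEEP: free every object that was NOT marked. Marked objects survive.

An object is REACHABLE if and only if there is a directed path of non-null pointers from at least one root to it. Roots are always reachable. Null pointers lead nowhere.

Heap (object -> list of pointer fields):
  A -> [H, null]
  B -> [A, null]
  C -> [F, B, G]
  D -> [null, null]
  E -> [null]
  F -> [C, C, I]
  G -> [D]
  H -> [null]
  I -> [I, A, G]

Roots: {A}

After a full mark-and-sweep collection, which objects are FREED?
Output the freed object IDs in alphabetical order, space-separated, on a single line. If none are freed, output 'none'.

Answer: B C D E F G I

Derivation:
Roots: A
Mark A: refs=H null, marked=A
Mark H: refs=null, marked=A H
Unmarked (collected): B C D E F G I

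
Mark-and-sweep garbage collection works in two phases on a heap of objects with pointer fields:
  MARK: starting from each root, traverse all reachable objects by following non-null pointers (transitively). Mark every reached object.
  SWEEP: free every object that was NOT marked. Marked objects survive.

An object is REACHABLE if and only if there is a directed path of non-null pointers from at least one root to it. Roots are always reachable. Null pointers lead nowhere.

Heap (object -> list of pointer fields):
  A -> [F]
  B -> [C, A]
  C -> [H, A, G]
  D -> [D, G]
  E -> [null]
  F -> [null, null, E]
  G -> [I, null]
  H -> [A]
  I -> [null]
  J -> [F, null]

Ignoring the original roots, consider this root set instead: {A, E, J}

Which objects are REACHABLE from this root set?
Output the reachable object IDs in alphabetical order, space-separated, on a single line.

Answer: A E F J

Derivation:
Roots: A E J
Mark A: refs=F, marked=A
Mark E: refs=null, marked=A E
Mark J: refs=F null, marked=A E J
Mark F: refs=null null E, marked=A E F J
Unmarked (collected): B C D G H I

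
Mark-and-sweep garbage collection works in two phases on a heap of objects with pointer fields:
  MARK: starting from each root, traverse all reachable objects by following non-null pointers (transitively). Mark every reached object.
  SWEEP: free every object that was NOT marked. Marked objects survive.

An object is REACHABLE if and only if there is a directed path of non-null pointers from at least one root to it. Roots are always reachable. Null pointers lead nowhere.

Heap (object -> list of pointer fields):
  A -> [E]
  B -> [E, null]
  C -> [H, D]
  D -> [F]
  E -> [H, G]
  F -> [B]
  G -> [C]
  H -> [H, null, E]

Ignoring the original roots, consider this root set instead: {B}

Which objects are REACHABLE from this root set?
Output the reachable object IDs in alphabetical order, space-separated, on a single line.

Roots: B
Mark B: refs=E null, marked=B
Mark E: refs=H G, marked=B E
Mark H: refs=H null E, marked=B E H
Mark G: refs=C, marked=B E G H
Mark C: refs=H D, marked=B C E G H
Mark D: refs=F, marked=B C D E G H
Mark F: refs=B, marked=B C D E F G H
Unmarked (collected): A

Answer: B C D E F G H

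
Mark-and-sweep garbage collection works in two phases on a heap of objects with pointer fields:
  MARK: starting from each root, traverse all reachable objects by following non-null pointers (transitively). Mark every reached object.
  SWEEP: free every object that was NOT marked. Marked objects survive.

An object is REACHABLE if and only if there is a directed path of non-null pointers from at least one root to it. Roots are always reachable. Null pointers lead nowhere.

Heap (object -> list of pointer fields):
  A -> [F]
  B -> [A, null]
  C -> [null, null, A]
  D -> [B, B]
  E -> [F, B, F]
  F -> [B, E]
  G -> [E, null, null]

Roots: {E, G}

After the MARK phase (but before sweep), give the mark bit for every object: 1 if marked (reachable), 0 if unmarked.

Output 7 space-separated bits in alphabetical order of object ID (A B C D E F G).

Roots: E G
Mark E: refs=F B F, marked=E
Mark G: refs=E null null, marked=E G
Mark F: refs=B E, marked=E F G
Mark B: refs=A null, marked=B E F G
Mark A: refs=F, marked=A B E F G
Unmarked (collected): C D

Answer: 1 1 0 0 1 1 1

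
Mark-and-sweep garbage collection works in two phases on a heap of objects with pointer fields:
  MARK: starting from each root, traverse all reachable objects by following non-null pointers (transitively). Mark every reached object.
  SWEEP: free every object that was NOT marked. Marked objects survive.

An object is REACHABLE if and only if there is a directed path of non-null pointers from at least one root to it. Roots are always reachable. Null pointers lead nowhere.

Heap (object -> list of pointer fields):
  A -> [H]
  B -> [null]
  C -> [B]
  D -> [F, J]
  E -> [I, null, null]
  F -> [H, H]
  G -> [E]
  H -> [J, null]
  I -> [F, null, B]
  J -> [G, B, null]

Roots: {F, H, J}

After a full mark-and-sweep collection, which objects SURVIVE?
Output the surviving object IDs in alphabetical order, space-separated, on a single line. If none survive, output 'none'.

Roots: F H J
Mark F: refs=H H, marked=F
Mark H: refs=J null, marked=F H
Mark J: refs=G B null, marked=F H J
Mark G: refs=E, marked=F G H J
Mark B: refs=null, marked=B F G H J
Mark E: refs=I null null, marked=B E F G H J
Mark I: refs=F null B, marked=B E F G H I J
Unmarked (collected): A C D

Answer: B E F G H I J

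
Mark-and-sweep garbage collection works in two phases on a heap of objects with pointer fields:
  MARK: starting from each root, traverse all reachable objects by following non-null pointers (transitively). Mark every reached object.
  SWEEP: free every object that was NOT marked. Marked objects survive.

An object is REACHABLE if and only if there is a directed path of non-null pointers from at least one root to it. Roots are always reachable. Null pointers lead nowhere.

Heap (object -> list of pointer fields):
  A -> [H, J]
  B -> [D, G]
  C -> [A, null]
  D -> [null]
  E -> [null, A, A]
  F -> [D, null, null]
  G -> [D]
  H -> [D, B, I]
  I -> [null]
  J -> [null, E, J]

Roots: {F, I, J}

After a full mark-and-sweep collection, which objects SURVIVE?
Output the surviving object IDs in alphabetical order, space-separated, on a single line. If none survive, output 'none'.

Roots: F I J
Mark F: refs=D null null, marked=F
Mark I: refs=null, marked=F I
Mark J: refs=null E J, marked=F I J
Mark D: refs=null, marked=D F I J
Mark E: refs=null A A, marked=D E F I J
Mark A: refs=H J, marked=A D E F I J
Mark H: refs=D B I, marked=A D E F H I J
Mark B: refs=D G, marked=A B D E F H I J
Mark G: refs=D, marked=A B D E F G H I J
Unmarked (collected): C

Answer: A B D E F G H I J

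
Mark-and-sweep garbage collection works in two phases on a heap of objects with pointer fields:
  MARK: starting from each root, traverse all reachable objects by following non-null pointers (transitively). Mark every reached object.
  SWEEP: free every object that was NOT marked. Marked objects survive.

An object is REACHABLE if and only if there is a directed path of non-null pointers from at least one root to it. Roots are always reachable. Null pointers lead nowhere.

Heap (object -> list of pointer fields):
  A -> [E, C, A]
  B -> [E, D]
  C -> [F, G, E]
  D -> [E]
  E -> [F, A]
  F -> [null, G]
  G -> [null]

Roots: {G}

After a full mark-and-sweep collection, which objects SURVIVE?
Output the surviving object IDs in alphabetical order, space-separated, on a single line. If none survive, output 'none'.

Roots: G
Mark G: refs=null, marked=G
Unmarked (collected): A B C D E F

Answer: G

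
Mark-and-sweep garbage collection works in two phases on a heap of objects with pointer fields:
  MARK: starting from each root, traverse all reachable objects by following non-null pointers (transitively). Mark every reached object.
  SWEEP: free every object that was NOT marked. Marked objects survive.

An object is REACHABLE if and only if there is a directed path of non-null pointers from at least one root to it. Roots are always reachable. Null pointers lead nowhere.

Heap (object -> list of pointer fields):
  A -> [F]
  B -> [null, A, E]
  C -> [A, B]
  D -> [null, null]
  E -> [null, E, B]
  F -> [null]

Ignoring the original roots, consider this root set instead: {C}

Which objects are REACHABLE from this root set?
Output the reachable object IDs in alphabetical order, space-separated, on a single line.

Roots: C
Mark C: refs=A B, marked=C
Mark A: refs=F, marked=A C
Mark B: refs=null A E, marked=A B C
Mark F: refs=null, marked=A B C F
Mark E: refs=null E B, marked=A B C E F
Unmarked (collected): D

Answer: A B C E F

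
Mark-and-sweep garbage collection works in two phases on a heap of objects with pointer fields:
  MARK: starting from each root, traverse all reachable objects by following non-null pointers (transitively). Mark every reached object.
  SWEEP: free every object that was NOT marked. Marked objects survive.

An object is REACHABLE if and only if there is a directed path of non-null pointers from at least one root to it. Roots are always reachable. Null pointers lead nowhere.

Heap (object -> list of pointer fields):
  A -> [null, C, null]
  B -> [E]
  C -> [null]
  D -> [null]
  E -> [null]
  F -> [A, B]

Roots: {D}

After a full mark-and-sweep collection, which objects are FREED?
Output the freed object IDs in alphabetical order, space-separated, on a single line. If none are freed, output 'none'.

Roots: D
Mark D: refs=null, marked=D
Unmarked (collected): A B C E F

Answer: A B C E F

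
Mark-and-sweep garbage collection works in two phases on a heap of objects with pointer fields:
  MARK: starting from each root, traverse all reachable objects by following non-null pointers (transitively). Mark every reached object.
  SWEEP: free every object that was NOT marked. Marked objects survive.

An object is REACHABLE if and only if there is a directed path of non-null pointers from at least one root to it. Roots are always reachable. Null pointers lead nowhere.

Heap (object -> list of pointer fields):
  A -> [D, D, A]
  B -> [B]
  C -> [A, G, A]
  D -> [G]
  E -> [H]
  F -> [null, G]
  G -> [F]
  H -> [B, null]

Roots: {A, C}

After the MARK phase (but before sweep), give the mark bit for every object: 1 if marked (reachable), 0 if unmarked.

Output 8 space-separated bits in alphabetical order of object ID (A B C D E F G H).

Answer: 1 0 1 1 0 1 1 0

Derivation:
Roots: A C
Mark A: refs=D D A, marked=A
Mark C: refs=A G A, marked=A C
Mark D: refs=G, marked=A C D
Mark G: refs=F, marked=A C D G
Mark F: refs=null G, marked=A C D F G
Unmarked (collected): B E H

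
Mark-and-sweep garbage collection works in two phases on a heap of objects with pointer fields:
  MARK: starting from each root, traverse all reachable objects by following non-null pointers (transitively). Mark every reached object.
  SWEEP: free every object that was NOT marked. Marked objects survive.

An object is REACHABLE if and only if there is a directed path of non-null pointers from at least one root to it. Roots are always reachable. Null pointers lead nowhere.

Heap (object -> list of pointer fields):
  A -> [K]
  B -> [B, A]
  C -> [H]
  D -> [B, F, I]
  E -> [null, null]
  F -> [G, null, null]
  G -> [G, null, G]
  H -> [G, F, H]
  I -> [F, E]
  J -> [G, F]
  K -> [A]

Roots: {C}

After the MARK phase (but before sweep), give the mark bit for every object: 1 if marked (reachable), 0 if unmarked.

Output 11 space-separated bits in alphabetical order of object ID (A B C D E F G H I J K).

Answer: 0 0 1 0 0 1 1 1 0 0 0

Derivation:
Roots: C
Mark C: refs=H, marked=C
Mark H: refs=G F H, marked=C H
Mark G: refs=G null G, marked=C G H
Mark F: refs=G null null, marked=C F G H
Unmarked (collected): A B D E I J K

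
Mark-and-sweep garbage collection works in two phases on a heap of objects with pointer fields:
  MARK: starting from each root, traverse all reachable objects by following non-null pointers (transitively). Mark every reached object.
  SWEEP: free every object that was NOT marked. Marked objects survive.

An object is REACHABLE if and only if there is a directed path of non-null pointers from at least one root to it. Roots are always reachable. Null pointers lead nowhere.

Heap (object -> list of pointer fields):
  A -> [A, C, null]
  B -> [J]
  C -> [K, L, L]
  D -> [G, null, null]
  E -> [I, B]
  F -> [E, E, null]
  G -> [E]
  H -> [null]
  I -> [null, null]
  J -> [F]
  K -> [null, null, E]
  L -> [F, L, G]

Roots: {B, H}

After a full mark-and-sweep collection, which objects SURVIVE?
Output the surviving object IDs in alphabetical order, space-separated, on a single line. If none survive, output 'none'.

Answer: B E F H I J

Derivation:
Roots: B H
Mark B: refs=J, marked=B
Mark H: refs=null, marked=B H
Mark J: refs=F, marked=B H J
Mark F: refs=E E null, marked=B F H J
Mark E: refs=I B, marked=B E F H J
Mark I: refs=null null, marked=B E F H I J
Unmarked (collected): A C D G K L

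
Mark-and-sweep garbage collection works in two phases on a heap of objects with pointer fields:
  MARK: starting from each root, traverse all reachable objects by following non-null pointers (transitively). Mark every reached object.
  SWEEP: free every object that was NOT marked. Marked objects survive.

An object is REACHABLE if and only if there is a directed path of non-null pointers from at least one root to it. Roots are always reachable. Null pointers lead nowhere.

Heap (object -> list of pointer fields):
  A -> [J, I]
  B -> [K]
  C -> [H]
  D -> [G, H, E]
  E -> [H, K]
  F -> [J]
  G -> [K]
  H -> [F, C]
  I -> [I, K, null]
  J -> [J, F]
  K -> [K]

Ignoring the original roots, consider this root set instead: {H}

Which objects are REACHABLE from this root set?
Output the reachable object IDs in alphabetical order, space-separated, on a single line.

Answer: C F H J

Derivation:
Roots: H
Mark H: refs=F C, marked=H
Mark F: refs=J, marked=F H
Mark C: refs=H, marked=C F H
Mark J: refs=J F, marked=C F H J
Unmarked (collected): A B D E G I K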